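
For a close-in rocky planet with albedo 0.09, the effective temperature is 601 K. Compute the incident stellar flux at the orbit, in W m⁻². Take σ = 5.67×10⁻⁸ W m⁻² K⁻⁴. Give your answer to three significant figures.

32500 W m⁻²

Invert the energy balance for S: S = 4σT⁴/(1−α).
The emitted flux is σT⁴ = 7397 W m⁻².
S = 4·7397/0.91 = 32520 W m⁻².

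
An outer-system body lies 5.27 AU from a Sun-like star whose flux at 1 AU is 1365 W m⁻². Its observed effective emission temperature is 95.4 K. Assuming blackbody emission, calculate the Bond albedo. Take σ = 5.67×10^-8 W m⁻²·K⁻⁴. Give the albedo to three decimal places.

By the inverse-square law, S = 1365/5.27² = 49.15 W m⁻².
Energy balance: S(1−α)/4 = σT⁴, so 1−α = 4σT⁴/S.
4σT⁴ = 4·5.67×10⁻⁸·(95.4)⁴ = 18.79 W m⁻².
1−α = 18.79/49.15 = 0.3822, so α = 0.6178.

0.618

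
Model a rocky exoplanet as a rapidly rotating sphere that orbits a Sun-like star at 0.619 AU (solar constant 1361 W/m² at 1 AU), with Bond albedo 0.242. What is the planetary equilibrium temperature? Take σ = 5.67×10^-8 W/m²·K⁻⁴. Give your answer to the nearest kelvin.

By the inverse-square law, S = 1361/0.619² = 3552 W/m².
The planet absorbs (1−α)S over its disc πR² and re-emits over 4πR², so the mean absorbed flux is (1−0.242)·3552/4 = 673.1 W/m².
In equilibrium σT⁴ equals this, so T = 330.1 K.

330 kelvin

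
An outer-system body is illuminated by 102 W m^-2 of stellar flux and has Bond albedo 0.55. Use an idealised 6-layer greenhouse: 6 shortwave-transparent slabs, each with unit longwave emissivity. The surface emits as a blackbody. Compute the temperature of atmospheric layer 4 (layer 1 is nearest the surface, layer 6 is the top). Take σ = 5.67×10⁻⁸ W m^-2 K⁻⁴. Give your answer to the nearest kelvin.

157 kelvin

OLR = S(1−α)/4 = 11.47 W m^-2; the top layer radiates at T_e = 119.3 K.
Each opaque layer satisfies 2T_j⁴ = T_{j−1}⁴ + T_{j+1}⁴, giving T_k⁴ = (N+1−k)T_e⁴.
T_4 = (3)^(1/4)·119.3 = 157.0 K.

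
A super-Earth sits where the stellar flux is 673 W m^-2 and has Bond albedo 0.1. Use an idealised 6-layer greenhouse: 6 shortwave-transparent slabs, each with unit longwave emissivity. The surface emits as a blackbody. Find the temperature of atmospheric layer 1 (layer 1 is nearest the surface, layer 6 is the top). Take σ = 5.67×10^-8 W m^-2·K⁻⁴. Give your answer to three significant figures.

OLR = S(1−α)/4 = 151.4 W m^-2; the top layer radiates at T_e = 227.3 K.
The net upward flux σT_e⁴ is constant between every pair of levels, so T_k⁴ = (N+1−k)T_e⁴.
With k = 1: T_1 = (6+1−1)^¼·227.3 K = 355.8 K.

356 K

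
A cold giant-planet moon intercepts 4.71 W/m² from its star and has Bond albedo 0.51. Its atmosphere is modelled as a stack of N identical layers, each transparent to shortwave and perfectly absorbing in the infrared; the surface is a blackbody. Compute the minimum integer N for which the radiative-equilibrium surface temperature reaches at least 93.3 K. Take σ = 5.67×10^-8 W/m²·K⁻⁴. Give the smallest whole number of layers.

Top-of-atmosphere balance: σT_e⁴ = S(1−α)/4 = 0.5770 W/m² → T_e = 56.48 K.
T_s = (N+1)^(1/4)·T_e ≥ 93.3 K requires N+1 ≥ (T_s/T_e)⁴ = (93.3/56.48)⁴ = 7.447.
So N ≥ 6.447; the smallest integer is N = 7.

7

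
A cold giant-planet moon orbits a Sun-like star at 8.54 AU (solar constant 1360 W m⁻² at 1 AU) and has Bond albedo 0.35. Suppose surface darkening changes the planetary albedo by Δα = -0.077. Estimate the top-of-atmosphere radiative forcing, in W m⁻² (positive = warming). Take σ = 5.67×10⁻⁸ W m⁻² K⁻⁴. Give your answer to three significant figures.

0.359 W m⁻²

By the inverse-square law, S = 1360/8.54² = 18.65 W m⁻².
The change in absorbed flux is Δ[S(1−α)/4] = −SΔα/4 = 0.3590 W m⁻².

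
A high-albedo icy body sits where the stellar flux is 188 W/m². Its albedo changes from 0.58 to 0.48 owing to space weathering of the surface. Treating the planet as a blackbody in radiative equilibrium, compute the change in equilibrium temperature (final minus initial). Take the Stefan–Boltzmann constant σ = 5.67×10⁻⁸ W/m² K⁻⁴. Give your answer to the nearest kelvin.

7 K

Initial: T₁ = [S(1−0.58)/(4σ)]^(1/4) = 136.6 K.
With α = 0.48, T₂ = 144.1 K.
Change: 144.1 − 136.6 = 7.492 K.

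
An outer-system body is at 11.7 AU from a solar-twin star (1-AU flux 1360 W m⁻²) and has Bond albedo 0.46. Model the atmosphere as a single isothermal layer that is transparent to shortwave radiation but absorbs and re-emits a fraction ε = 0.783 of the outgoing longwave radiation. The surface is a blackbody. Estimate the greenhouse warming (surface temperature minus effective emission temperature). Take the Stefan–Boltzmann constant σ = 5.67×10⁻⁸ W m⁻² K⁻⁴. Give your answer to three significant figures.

By the inverse-square law, S = 1360/11.7² = 9.935 W m⁻².
The planet radiates to space at T_e = [S(1−α)/(4σ)]^(1/4) = 69.74 K.
For a single slab of emissivity ε, T_s⁴ = 2T_e⁴/(2−ε); thus T_s = 69.74·(1.643)^(1/4) = 78.96 K.
T_s − T_e = 78.96 − 69.74 = 9.222 K.

9.22 kelvin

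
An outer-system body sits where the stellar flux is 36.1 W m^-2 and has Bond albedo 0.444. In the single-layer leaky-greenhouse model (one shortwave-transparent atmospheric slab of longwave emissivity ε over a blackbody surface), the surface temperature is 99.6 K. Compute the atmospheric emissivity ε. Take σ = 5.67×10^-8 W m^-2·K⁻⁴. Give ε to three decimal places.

TOA balance gives T_e = 96.99 K.
Inverting T_s⁴ = 2T_e⁴/(2−ε): (T_e/T_s)⁴ = 0.8993, so ε = 2(1 − 0.8993) = 0.2014.

0.201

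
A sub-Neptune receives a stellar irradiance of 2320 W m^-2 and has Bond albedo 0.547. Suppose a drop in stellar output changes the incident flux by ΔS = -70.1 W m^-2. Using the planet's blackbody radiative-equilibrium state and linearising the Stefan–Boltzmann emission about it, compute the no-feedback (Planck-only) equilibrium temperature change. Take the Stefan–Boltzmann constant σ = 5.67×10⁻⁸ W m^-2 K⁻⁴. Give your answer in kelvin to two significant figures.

-2.0 kelvin

Reference equilibrium: T_e = [S(1−α)/(4σ)]^(1/4) = 260.9 K.
ΔF = Δ[S(1−α)]/4 = (1−0.547)·-70.1/4 = -7.939 W m^-2.
Planck response: λ_P = 4σT_e³ = 4·5.67×10⁻⁸·(260.9)³ = 4.028 W m^-2/K.
So ΔT₀ = -7.939/4.028 = -1.97 K.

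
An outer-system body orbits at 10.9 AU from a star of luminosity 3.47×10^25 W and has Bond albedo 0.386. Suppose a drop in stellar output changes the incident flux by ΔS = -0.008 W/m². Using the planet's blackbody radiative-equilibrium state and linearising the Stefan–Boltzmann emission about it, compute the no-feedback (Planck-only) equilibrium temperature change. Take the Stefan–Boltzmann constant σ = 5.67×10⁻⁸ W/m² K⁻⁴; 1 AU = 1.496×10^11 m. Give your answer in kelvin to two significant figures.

-0.079 K

d = 10.9 × 1.496×10^11 m = 1.631×10^12 m.
Flux at the orbit: S = L/(4πd²) = 3.47×10^25/(4π·(1.63×10^12)²) = 1.038 W/m².
The baseline emission temperature is T_e = 40.95 K.
Only a fraction (1−α) is absorbed and it's spread over 4πR², so ΔF = (1−α)ΔS/4 = -0.001228 W/m².
Planck response: λ_P = 4σT_e³ = 4·5.67×10⁻⁸·(40.95)³ = 0.01557 W/m²/K.
ΔT₀ = ΔF/λ_P = -0.001228/0.01557 = -0.0789 K.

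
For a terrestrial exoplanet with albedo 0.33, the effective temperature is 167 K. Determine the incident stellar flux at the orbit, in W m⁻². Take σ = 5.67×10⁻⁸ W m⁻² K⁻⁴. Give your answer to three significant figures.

263 W m⁻²

Invert the energy balance for S: S = 4σT⁴/(1−α).
The emitted flux is σT⁴ = 44.10 W m⁻².
So S = 4×44.10/(1−0.33) = 263.3 W m⁻².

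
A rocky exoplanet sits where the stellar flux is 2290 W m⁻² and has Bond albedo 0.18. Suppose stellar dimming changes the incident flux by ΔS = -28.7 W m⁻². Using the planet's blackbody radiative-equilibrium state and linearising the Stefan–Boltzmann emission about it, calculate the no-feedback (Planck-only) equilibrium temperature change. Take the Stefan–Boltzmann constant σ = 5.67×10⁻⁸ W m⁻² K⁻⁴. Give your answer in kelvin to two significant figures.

Unperturbed T_e = [2290·(1−0.18)/(4σ)]^¼ = 301.6 K.
Only a fraction (1−α) is absorbed and it's spread over 4πR², so ΔF = (1−α)ΔS/4 = -5.884 W m⁻².
Linearising σT⁴ gives d(σT⁴)/dT = 4σT_e³ = 6.225 W m⁻² per K.
So ΔT₀ = -5.884/6.225 = -0.945 K.

-0.95 K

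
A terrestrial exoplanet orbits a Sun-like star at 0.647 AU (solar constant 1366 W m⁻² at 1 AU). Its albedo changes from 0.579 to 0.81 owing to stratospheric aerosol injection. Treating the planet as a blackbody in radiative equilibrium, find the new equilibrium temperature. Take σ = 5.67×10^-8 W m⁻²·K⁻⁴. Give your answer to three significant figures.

229 K

Irradiance scales as 1/d², so S = 1366 W m⁻² × (1/0.647)² = 3263 W m⁻².
T₂ = [S(1−α₂)/(4σ)]^(1/4) = [3263·0.19/(4σ)]^(1/4) = 228.7 K.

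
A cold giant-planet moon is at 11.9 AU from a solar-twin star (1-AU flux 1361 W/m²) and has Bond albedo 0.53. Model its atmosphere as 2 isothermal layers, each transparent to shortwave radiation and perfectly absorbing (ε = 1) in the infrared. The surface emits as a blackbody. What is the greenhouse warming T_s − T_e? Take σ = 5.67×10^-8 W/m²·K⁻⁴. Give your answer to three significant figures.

Irradiance scales as 1/d², so S = 1361 W/m² × (1/11.9)² = 9.611 W/m².
OLR = S(1−α)/4 = 1.129 W/m²; the top layer radiates at T_e = 66.80 K.
T_s = (N+1)^(1/4)·T_e = 87.92 K.
Warming: T_s − T_e = 21.12 K.

21.1 K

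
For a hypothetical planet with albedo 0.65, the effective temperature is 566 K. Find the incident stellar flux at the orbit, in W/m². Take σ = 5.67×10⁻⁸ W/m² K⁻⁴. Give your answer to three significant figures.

66500 W/m²

From S(1−α)/4 = σT⁴: S = 4σT⁴/(1−α).
σT⁴ = 5.67×10⁻⁸·(566)⁴ = 5819 W/m².
S = 4·5819/0.35 = 66500 W/m².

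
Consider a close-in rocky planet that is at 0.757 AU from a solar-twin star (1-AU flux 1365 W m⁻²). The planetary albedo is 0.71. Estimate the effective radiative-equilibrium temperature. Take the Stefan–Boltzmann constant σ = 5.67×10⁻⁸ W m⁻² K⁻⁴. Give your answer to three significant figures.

235 kelvin

Flux at the orbit: S = 1365/(0.757)² = 2382 W m⁻².
Absorbed flux (global mean): S(1−α)/4 = 2382·0.29/4 = 172.7 W m⁻².
Balancing against σT⁴: T = (172.7/5.67×10⁻⁸)^(1/4) = 234.9 K.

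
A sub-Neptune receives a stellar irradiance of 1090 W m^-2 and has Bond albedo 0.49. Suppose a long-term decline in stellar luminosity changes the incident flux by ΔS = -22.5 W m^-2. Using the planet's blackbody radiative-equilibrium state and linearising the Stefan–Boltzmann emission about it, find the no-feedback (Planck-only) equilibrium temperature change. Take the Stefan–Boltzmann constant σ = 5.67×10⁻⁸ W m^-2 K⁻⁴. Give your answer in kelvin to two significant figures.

Reference equilibrium: T_e = [S(1−α)/(4σ)]^(1/4) = 222.5 K.
TOA radiative forcing: ΔF = (1−α)ΔS/4 = 0.51·(-22.5)/4 = -2.869 W m^-2.
Planck response: λ_P = 4σT_e³ = 4·5.67×10⁻⁸·(222.5)³ = 2.498 W m^-2/K.
Hence the no-feedback warming is ΔF/(4σT_e³) = -1.15 K.

-1.1 kelvin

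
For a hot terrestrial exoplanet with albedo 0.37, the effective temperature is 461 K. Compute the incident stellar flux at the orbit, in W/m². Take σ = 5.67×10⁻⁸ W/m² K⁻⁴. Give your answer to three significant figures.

From S(1−α)/4 = σT⁴: S = 4σT⁴/(1−α).
σT⁴ = 5.67×10⁻⁸·(461)⁴ = 2561 W/m².
S = 4·2561/0.63 = 16260 W/m².

16300 W/m²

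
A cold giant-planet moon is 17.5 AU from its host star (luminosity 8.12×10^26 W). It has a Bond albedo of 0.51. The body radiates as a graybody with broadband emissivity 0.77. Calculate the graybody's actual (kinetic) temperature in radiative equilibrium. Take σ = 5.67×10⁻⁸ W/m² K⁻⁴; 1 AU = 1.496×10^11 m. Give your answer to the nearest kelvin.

Orbital distance: d = 17.5 AU = 2.618×10^12 m.
Flux at the orbit: S = L/(4πd²) = 8.12×10^26/(4π·(2.62×10^12)²) = 9.428 W/m².
Averaging over the sphere, the absorbed flux is S(1−α)/4 = 1.155 W/m².
Radiative balance εσT⁴ = 1.155 gives T = [1.155/(0.77·σ)]^(1/4) = 71.72 K.

72 K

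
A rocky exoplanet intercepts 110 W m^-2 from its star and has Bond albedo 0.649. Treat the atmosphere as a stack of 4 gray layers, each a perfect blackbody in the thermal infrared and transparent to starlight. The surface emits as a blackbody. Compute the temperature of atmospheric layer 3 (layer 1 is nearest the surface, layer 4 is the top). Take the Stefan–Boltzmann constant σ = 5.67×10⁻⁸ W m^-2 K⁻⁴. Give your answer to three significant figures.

136 kelvin

OLR = S(1−α)/4 = 9.652 W m^-2; the top layer radiates at T_e = 114.2 K.
Each opaque layer satisfies 2T_j⁴ = T_{j−1}⁴ + T_{j+1}⁴, giving T_k⁴ = (N+1−k)T_e⁴.
With k = 3: T_3 = (4+1−3)^¼·114.2 K = 135.8 K.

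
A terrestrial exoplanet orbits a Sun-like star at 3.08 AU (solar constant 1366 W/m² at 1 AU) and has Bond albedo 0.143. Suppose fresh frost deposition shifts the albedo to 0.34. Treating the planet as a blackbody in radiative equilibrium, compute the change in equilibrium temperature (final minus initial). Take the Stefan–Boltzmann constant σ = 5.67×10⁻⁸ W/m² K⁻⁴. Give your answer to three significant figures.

-9.65 kelvin

By the inverse-square law, S = 1366/3.08² = 144.0 W/m².
Before: T₁ = [144.0·0.857/(4σ)]^(1/4) = 152.7 K.
Final:   T₂ = [S(1−0.34)/(4σ)]^(1/4) = 143.1 K.
Change: 143.1 − 152.7 = -9.654 K.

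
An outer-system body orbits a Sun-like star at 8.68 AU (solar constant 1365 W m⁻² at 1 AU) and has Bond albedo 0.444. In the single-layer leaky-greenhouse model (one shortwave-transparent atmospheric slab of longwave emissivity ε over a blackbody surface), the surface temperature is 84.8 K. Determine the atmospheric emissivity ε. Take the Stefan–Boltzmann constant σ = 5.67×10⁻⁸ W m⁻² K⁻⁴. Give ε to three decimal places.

By the inverse-square law, S = 1365/8.68² = 18.12 W m⁻².
Effective temperature: T_e = [S(1−α)/(4σ)]^(1/4) = 81.64 K.
Since (2−ε)/2 = (T_e/T_s)⁴ = 0.8589, ε = 0.2822.

0.282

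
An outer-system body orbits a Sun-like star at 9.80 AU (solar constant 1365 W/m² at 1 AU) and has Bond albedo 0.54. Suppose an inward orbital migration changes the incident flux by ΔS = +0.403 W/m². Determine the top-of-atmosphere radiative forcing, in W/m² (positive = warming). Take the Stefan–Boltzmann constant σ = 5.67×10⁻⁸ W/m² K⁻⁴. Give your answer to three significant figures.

By the inverse-square law, S = 1365/9.80² = 14.21 W/m².
ΔF = Δ[S(1−α)]/4 = (1−0.54)·+0.403/4 = 0.04634 W/m².

0.0463 W/m²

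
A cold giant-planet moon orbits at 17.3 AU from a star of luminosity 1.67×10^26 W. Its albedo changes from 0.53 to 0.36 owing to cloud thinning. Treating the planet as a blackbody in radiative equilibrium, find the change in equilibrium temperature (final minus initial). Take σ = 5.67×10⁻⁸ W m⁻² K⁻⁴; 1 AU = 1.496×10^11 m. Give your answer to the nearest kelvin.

4 kelvin

Orbital distance: d = 17.3 AU = 2.588×10^12 m.
Flux at the orbit: S = L/(4πd²) = 1.67×10^26/(4π·(2.59×10^12)²) = 1.984 W m⁻².
Initial: T₁ = [S(1−0.53)/(4σ)]^(1/4) = 45.03 K.
After:  T₂ = [1.984·0.64/(4σ)]^(1/4) = 48.64 K.
ΔT = T₂ − T₁ = 3.613 K.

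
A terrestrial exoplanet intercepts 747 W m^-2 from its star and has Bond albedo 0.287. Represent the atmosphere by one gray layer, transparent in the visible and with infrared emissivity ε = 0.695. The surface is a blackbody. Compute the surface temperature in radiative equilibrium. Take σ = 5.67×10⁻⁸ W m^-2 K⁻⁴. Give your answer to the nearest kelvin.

At the top of the atmosphere, σT_e⁴ = S(1−α)/4 = 133.2 W m^-2, giving T_e = 220.1 K.
For a single slab of emissivity ε, T_s⁴ = 2T_e⁴/(2−ε); thus T_s = 220.1·(1.533)^(1/4) = 244.9 K.

245 kelvin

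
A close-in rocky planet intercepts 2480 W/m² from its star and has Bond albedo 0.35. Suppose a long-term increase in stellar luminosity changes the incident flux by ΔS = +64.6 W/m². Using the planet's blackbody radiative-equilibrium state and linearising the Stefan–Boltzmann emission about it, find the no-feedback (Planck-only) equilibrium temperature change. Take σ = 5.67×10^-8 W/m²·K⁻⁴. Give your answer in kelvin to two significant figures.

1.9 K

Unperturbed T_e = [2480·(1−0.35)/(4σ)]^¼ = 290.4 K.
ΔF = Δ[S(1−α)]/4 = (1−0.35)·+64.6/4 = 10.50 W/m².
Planck response: λ_P = 4σT_e³ = 4·5.67×10⁻⁸·(290.4)³ = 5.552 W/m²/K.
ΔT₀ = ΔF/λ_P = 10.50/5.552 = 1.89 K.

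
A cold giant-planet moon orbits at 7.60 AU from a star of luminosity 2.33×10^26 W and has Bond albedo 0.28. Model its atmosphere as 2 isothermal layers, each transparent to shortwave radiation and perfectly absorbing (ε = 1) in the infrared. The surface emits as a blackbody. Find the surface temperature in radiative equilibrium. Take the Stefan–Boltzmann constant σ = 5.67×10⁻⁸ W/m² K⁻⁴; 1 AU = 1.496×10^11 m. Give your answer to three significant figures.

d = 7.60 × 1.496×10^11 m = 1.137×10^12 m.
S = L/(4πd²) = 14.34 W/m².
The effective emission temperature is T_e = [S(1−α)/(4σ)]^¼ = 82.15 K.
For an N-layer opaque stack, T_s⁴ = (N+1)T_e⁴, hence T_s = (3)^(1/4)×82.15 K = 108.1 K.

108 K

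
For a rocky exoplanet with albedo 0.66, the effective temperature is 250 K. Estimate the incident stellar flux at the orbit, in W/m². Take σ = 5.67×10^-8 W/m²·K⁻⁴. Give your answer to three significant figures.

From S(1−α)/4 = σT⁴: S = 4σT⁴/(1−α).
σT⁴ = 5.67×10⁻⁸·(250)⁴ = 221.5 W/m².
So S = 4×221.5/(1−0.66) = 2606 W/m².

2610 W/m²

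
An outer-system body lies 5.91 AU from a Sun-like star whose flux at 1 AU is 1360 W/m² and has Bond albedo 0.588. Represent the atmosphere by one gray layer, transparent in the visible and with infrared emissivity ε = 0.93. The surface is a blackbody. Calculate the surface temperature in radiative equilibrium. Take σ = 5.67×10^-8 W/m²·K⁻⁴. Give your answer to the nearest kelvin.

107 K

Flux at the orbit: S = 1360/(5.91)² = 38.94 W/m².
Effective emission temperature (TOA balance): σT_e⁴ = S(1−α)/4 = 4.011 W/m² → T_e = 91.71 K.
Surface balance with a leaky layer gives σT_s⁴ = σT_e⁴·2/(2−ε), so T_s = T_e·[2/(2−0.93)]^(1/4) = 107.2 K.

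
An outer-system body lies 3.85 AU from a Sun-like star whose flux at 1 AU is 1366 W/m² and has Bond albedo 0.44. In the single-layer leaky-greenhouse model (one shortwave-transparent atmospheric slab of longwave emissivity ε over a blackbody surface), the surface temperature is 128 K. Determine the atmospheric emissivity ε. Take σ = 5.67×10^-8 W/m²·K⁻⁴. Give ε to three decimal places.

Irradiance scales as 1/d², so S = 1366 W/m² × (1/3.85)² = 92.16 W/m².
First, T_e = [92.16·(1−0.44)/(4σ)]^(1/4) = 122.8 K.
T_s⁴ = T_e⁴·2/(2−ε) → ε = 2 − 2(T_e/T_s)⁴ = 2 − 2·(122.8/128)⁴ = 0.3046.

0.305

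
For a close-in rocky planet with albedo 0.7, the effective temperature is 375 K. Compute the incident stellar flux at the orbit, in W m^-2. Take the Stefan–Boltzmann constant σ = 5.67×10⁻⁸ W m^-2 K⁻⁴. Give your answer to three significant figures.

From S(1−α)/4 = σT⁴: S = 4σT⁴/(1−α).
The emitted flux is σT⁴ = 1121 W m^-2.
S = 4·1121/0.3 = 14950 W m^-2.

15000 W m^-2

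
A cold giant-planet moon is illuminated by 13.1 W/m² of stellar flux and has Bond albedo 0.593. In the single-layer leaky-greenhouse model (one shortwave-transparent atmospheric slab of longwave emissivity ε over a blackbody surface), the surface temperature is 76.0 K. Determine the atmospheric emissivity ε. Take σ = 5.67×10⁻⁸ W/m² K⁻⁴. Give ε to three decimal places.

0.591

Effective temperature: T_e = [S(1−α)/(4σ)]^(1/4) = 69.63 K.
Inverting T_s⁴ = 2T_e⁴/(2−ε): (T_e/T_s)⁴ = 0.7046, so ε = 2(1 − 0.7046) = 0.5907.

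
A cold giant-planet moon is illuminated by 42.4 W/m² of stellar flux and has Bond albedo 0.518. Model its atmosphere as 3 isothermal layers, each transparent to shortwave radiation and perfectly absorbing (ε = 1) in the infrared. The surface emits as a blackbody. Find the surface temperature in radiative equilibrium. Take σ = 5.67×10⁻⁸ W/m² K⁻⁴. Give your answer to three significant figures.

Top-of-atmosphere balance: σT_e⁴ = S(1−α)/4 = 5.109 W/m² → T_e = 97.43 K.
Layer-by-layer balance gives σT_s⁴ = (N+1)σT_e⁴, so T_s = 4^¼·97.43 = 137.8 K.

138 K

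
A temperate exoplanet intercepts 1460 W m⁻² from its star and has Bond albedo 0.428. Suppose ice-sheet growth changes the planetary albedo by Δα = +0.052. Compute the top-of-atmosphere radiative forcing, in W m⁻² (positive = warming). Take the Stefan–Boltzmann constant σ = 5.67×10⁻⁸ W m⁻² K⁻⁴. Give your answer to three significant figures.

-19.0 W m⁻²

The change in absorbed flux is Δ[S(1−α)/4] = −SΔα/4 = -18.98 W m⁻².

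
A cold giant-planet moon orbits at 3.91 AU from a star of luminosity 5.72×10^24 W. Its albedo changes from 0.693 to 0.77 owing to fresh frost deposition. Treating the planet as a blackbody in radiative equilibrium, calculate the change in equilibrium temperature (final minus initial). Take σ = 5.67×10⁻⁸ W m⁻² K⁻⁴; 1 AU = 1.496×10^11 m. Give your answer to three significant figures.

Orbital distance: d = 3.91 AU = 5.849×10^11 m.
Flux at the orbit: S = L/(4πd²) = 5.72×10^24/(4π·(5.85×10^11)²) = 1.330 W m⁻².
Before: T₁ = [1.330·0.307/(4σ)]^(1/4) = 36.63 K.
With α = 0.77, T₂ = 34.08 K.
ΔT = T₂ − T₁ = -2.551 K.

-2.55 kelvin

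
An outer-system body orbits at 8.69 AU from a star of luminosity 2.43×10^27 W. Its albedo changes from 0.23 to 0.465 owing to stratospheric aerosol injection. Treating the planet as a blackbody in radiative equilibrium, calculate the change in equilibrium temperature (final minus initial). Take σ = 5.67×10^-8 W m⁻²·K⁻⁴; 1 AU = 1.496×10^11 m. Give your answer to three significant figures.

d = 8.69 × 1.496×10^11 m = 1.300×10^12 m.
Spreading L over a sphere of radius d: S = 2.43×10^27/(4π·1.30×10^12²) = 114.4 W m⁻².
Initial: T₁ = [S(1−0.23)/(4σ)]^(1/4) = 140.4 K.
With α = 0.465, T₂ = 128.2 K.
ΔT = T₂ − T₁ = -12.22 K.

-12.2 K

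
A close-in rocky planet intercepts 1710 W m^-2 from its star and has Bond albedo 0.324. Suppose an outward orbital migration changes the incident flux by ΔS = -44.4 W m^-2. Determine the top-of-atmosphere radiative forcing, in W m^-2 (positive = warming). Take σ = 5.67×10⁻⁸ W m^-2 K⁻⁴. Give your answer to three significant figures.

-7.50 W m^-2

TOA radiative forcing: ΔF = (1−α)ΔS/4 = 0.676·(-44.4)/4 = -7.504 W m^-2.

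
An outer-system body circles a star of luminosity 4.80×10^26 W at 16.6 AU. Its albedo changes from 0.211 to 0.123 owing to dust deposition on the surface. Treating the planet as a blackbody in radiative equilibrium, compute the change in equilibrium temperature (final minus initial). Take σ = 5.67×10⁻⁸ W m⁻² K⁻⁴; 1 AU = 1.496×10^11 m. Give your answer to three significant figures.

Orbital distance: d = 16.6 AU = 2.483×10^12 m.
S = L/(4πd²) = 6.194 W m⁻².
With α = 0.211, T₁ = 68.13 K.
With α = 0.123, T₂ = 69.96 K.
Change: 69.96 − 68.13 = 1.825 K.

1.83 K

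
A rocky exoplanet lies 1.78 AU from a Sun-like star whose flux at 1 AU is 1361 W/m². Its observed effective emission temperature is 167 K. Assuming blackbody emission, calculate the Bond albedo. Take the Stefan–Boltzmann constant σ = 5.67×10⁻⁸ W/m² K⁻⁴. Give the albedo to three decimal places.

0.589

Flux at the orbit: S = 1361/(1.78)² = 429.6 W/m².
From σT⁴ = S(1−α)/4 we invert for α: 1−α = 4σT⁴/S.
σT⁴ = 44.10 W/m², so 4σT⁴ = 176.4 W/m².
Hence α = 1 − 176.4/429.6 = 0.5893.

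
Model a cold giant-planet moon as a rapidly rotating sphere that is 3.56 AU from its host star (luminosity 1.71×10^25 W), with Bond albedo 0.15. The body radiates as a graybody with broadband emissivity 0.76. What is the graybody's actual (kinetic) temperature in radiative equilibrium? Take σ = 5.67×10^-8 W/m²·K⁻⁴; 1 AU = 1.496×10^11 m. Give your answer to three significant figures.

69.7 kelvin

Orbital distance: d = 3.56 AU = 5.326×10^11 m.
Flux at the orbit: S = L/(4πd²) = 1.71×10^25/(4π·(5.33×10^11)²) = 4.798 W/m².
The planet absorbs (1−α)S over its disc πR² and re-emits over 4πR², so the mean absorbed flux is (1−0.15)·4.798/4 = 1.019 W/m².
Radiative balance εσT⁴ = 1.019 gives T = [1.019/(0.76·σ)]^(1/4) = 69.74 K.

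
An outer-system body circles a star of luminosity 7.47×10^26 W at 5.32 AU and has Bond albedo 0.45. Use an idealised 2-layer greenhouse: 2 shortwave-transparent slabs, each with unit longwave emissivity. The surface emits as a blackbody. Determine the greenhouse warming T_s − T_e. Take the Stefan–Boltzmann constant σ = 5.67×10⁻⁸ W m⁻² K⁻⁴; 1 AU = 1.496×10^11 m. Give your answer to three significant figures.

d = 5.32 × 1.496×10^11 m = 7.959×10^11 m.
Flux at the orbit: S = L/(4πd²) = 7.47×10^26/(4π·(7.96×10^11)²) = 93.85 W m⁻².
OLR = S(1−α)/4 = 12.90 W m⁻²; the top layer radiates at T_e = 122.8 K.
Surface: T_s = (3)^¼·T_e = 161.6 K.
So the greenhouse effect raises the surface by 161.6 − 122.8 = 38.82 K.

38.8 K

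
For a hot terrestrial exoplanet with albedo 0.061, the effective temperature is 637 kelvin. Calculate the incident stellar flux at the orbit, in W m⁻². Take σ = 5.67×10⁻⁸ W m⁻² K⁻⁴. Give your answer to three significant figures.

From S(1−α)/4 = σT⁴: S = 4σT⁴/(1−α).
The emitted flux is σT⁴ = 9336 W m⁻².
So S = 4×9336/(1−0.061) = 39770 W m⁻².

39800 W m⁻²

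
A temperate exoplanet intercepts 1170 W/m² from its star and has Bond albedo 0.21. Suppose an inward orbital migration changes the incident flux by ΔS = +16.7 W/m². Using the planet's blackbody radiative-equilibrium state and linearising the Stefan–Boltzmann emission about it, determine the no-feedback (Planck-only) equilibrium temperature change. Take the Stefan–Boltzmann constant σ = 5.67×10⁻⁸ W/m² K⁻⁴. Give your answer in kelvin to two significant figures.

The baseline emission temperature is T_e = 252.7 K.
ΔF = Δ[S(1−α)]/4 = (1−0.21)·+16.7/4 = 3.298 W/m².
Planck response: λ_P = 4σT_e³ = 4·5.67×10⁻⁸·(252.7)³ = 3.658 W/m²/K.
Hence the no-feedback warming is ΔF/(4σT_e³) = 0.902 K.

0.90 K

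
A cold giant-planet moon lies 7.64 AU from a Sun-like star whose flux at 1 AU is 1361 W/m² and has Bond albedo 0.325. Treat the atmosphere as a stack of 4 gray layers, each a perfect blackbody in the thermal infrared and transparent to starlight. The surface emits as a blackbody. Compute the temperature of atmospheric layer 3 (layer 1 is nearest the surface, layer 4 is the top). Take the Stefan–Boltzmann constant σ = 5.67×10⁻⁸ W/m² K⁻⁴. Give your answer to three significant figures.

By the inverse-square law, S = 1361/7.64² = 23.32 W/m².
Top-of-atmosphere balance: σT_e⁴ = S(1−α)/4 = 3.935 W/m² → T_e = 91.27 K.
Each opaque layer satisfies 2T_j⁴ = T_{j−1}⁴ + T_{j+1}⁴, giving T_k⁴ = (N+1−k)T_e⁴.
With k = 3: T_3 = (4+1−3)^¼·91.27 K = 108.5 K.

109 kelvin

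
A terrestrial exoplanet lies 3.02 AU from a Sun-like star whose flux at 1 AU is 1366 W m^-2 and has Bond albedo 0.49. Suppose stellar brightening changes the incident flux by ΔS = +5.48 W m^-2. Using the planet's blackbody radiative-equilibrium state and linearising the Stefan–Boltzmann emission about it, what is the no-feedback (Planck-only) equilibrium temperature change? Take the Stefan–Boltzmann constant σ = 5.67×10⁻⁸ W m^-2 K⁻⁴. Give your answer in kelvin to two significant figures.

1.2 K

Flux at the orbit: S = 1366/(3.02)² = 149.8 W m^-2.
The baseline emission temperature is T_e = 135.5 K.
TOA radiative forcing: ΔF = (1−α)ΔS/4 = 0.51·(+5.48)/4 = 0.6987 W m^-2.
The Planck feedback parameter is 4σT_e³ = 0.5639 W m^-2/K.
ΔT₀ = ΔF/λ_P = 0.6987/0.5639 = 1.24 K.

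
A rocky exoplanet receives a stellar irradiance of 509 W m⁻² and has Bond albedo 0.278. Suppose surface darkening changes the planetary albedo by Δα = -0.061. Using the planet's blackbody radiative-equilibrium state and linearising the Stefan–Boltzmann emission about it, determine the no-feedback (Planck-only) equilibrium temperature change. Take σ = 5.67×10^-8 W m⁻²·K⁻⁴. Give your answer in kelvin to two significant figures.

4.2 K

Unperturbed T_e = [509.0·(1−0.278)/(4σ)]^¼ = 200.6 K.
ΔF = −(S/4)Δα = −(509.0/4)×(-0.061) = 7.762 W m⁻².
Linearising σT⁴ gives d(σT⁴)/dT = 4σT_e³ = 1.832 W m⁻² per K.
Hence the no-feedback warming is ΔF/(4σT_e³) = 4.24 K.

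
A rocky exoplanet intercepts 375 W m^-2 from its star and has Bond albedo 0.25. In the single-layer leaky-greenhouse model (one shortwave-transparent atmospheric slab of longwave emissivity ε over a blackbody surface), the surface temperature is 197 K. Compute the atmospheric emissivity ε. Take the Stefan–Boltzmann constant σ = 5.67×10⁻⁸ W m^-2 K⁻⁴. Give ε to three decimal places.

0.353

First, T_e = [375.0·(1−0.25)/(4σ)]^(1/4) = 187.7 K.
Inverting T_s⁴ = 2T_e⁴/(2−ε): (T_e/T_s)⁴ = 0.8234, so ε = 2(1 − 0.8234) = 0.3533.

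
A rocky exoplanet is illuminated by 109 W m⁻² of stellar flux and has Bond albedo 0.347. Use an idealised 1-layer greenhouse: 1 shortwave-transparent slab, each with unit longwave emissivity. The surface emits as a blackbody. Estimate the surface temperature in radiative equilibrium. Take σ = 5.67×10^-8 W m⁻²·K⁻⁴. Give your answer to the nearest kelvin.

158 kelvin

Top-of-atmosphere balance: σT_e⁴ = S(1−α)/4 = 17.79 W m⁻² → T_e = 133.1 K.
Layer-by-layer balance gives σT_s⁴ = (N+1)σT_e⁴, so T_s = 2^¼·133.1 = 158.3 K.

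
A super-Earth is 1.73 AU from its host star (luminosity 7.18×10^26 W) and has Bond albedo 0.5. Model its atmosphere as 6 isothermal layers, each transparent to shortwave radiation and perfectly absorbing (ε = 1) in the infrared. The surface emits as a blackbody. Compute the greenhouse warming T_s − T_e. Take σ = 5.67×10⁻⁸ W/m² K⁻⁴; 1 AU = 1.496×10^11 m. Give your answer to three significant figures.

130 kelvin

Orbital distance: d = 1.73 AU = 2.588×10^11 m.
Flux at the orbit: S = L/(4πd²) = 7.18×10^26/(4π·(2.59×10^11)²) = 853.0 W/m².
Top-of-atmosphere balance: σT_e⁴ = S(1−α)/4 = 106.6 W/m² → T_e = 208.2 K.
Surface: T_s = (7)^¼·T_e = 338.7 K.
So the greenhouse effect raises the surface by 338.7 − 208.2 = 130.5 K.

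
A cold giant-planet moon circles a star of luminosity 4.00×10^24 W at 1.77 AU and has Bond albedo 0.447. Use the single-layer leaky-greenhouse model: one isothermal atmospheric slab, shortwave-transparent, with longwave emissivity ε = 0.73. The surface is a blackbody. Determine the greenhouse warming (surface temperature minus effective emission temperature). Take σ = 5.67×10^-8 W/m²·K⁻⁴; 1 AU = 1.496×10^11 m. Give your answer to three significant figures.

6.93 K

d = 1.77 × 1.496×10^11 m = 2.648×10^11 m.
Flux at the orbit: S = L/(4πd²) = 4.00×10^24/(4π·(2.65×10^11)²) = 4.540 W/m².
The planet radiates to space at T_e = [S(1−α)/(4σ)]^(1/4) = 57.68 K.
The surface balance (absorbed SW + ε·downward IR = σT_s⁴) with T_a⁴ = T_s⁴/2 reduces to T_s = T_e·[2/(2−ε)]^¼ = 64.62 K.
T_s − T_e = 64.62 − 57.68 = 6.935 K.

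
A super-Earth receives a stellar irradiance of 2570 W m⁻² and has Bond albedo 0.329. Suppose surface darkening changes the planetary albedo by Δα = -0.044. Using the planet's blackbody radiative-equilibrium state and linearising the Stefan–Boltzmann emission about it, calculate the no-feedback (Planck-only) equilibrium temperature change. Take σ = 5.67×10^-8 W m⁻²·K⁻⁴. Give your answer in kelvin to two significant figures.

4.8 K

Reference equilibrium: T_e = [S(1−α)/(4σ)]^(1/4) = 295.3 K.
TOA radiative forcing: ΔF = −S·Δα/4 = −2570·(-0.044)/4 = 28.27 W m⁻².
The Planck feedback parameter is 4σT_e³ = 5.840 W m⁻²/K.
ΔT₀ = ΔF/λ_P = 28.27/5.840 = 4.84 K.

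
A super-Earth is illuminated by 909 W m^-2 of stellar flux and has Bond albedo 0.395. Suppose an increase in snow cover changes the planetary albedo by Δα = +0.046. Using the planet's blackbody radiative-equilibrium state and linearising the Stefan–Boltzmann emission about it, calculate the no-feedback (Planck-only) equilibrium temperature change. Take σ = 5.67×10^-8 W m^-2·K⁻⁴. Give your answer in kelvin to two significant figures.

Unperturbed T_e = [909.0·(1−0.395)/(4σ)]^¼ = 221.9 K.
ΔF = −(S/4)Δα = −(909.0/4)×(+0.046) = -10.45 W m^-2.
Planck response: λ_P = 4σT_e³ = 4·5.67×10⁻⁸·(221.9)³ = 2.478 W m^-2/K.
ΔT₀ = ΔF/λ_P = -10.45/2.478 = -4.22 K.

-4.2 K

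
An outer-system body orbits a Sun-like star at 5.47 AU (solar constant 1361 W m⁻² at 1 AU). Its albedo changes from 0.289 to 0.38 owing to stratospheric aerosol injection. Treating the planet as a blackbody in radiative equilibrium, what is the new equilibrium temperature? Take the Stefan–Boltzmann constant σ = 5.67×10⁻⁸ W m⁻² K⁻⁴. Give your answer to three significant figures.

106 K

Irradiance scales as 1/d², so S = 1361 W m⁻² × (1/5.47)² = 45.49 W m⁻².
With the new albedo, S(1−α₂)/4 = 7.050 W m⁻², so T₂ = 105.6 K.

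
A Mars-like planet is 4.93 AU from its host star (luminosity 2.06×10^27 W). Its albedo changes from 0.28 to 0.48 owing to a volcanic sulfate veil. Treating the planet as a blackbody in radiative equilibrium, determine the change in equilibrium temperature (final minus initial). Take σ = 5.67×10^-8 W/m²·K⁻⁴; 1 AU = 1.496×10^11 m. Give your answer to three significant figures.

Orbital distance: d = 4.93 AU = 7.375×10^11 m.
Spreading L over a sphere of radius d: S = 2.06×10^27/(4π·7.38×10^11²) = 301.4 W/m².
With α = 0.28, T₁ = 175.9 K.
Final:   T₂ = [S(1−0.48)/(4σ)]^(1/4) = 162.1 K.
ΔT = T₂ − T₁ = -13.74 K.

-13.7 K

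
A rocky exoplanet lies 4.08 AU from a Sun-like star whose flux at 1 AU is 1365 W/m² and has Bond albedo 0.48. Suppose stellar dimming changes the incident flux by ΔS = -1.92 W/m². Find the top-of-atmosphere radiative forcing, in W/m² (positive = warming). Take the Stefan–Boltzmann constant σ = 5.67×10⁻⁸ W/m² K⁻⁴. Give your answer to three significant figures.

-0.250 W/m²

Flux at the orbit: S = 1365/(4.08)² = 82.00 W/m².
ΔF = Δ[S(1−α)]/4 = (1−0.48)·-1.92/4 = -0.2496 W/m².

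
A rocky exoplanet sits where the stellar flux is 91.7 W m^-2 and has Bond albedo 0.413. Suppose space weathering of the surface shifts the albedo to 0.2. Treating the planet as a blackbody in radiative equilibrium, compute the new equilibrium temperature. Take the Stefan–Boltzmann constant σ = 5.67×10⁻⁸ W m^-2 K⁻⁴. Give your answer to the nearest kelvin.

T₂ = [S(1−α₂)/(4σ)]^(1/4) = [91.70·0.8/(4σ)]^(1/4) = 134.1 K.

134 kelvin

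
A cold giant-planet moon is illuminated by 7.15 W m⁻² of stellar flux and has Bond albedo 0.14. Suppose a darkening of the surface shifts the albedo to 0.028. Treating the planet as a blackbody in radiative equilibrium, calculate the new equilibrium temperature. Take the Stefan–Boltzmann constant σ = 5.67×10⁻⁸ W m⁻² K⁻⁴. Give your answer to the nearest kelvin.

74 kelvin

With the new albedo, S(1−α₂)/4 = 1.737 W m⁻², so T₂ = 74.40 K.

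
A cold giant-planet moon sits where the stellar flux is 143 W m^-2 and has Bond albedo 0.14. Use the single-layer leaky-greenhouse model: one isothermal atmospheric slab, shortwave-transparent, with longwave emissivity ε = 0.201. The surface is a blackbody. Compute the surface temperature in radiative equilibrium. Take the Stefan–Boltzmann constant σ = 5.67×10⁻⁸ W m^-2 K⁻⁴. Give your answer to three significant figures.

At the top of the atmosphere, σT_e⁴ = S(1−α)/4 = 30.75 W m^-2, giving T_e = 152.6 K.
The surface balance (absorbed SW + ε·downward IR = σT_s⁴) with T_a⁴ = T_s⁴/2 reduces to T_s = T_e·[2/(2−ε)]^¼ = 156.7 K.

157 K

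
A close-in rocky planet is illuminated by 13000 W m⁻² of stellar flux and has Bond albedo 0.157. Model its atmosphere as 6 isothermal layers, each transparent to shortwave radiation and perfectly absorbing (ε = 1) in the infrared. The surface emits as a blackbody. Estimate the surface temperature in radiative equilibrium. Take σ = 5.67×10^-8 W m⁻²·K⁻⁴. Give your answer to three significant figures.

763 kelvin

OLR = S(1−α)/4 = 2740 W m⁻²; the top layer radiates at T_e = 468.8 K.
Layer-by-layer balance gives σT_s⁴ = (N+1)σT_e⁴, so T_s = 7^¼·468.8 = 762.6 K.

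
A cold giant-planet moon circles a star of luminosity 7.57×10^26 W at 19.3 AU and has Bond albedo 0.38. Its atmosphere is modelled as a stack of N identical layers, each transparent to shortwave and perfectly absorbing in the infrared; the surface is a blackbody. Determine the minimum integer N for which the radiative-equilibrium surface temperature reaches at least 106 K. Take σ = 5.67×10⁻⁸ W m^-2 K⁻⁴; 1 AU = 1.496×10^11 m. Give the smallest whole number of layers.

6

d = 19.3 × 1.496×10^11 m = 2.887×10^12 m.
S = L/(4πd²) = 7.226 W m^-2.
OLR = S(1−α)/4 = 1.120 W m^-2; the top layer radiates at T_e = 66.67 K.
T_s = (N+1)^(1/4)·T_e ≥ 106 K requires N+1 ≥ (T_s/T_e)⁴ = (106/66.67)⁴ = 6.391.
The minimum whole number is N = 6.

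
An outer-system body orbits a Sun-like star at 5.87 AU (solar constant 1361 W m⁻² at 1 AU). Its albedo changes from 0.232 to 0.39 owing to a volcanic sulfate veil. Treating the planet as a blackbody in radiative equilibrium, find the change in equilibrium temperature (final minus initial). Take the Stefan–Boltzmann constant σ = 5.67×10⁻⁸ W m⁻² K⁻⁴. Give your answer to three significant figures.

By the inverse-square law, S = 1361/5.87² = 39.50 W m⁻².
Initial: T₁ = [S(1−0.232)/(4σ)]^(1/4) = 107.5 K.
Final:   T₂ = [S(1−0.39)/(4σ)]^(1/4) = 101.5 K.
Change: 101.5 − 107.5 = -6.018 K.

-6.02 K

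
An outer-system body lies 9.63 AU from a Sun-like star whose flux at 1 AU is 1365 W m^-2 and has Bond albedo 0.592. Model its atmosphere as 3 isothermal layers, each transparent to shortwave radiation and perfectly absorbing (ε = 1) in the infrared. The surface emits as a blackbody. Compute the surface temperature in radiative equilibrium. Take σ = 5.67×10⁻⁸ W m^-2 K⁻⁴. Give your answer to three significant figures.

101 K

Irradiance scales as 1/d², so S = 1365 W m^-2 × (1/9.63)² = 14.72 W m^-2.
The effective emission temperature is T_e = [S(1−α)/(4σ)]^¼ = 71.73 K.
For an N-layer opaque stack, T_s⁴ = (N+1)T_e⁴, hence T_s = (4)^(1/4)×71.73 K = 101.4 K.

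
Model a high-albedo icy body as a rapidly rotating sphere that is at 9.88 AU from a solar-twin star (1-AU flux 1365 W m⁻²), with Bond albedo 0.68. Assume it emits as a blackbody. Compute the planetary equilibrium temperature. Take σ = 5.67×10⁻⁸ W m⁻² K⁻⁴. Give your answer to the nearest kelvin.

Irradiance scales as 1/d², so S = 1365 W m⁻² × (1/9.88)² = 13.98 W m⁻².
Averaging over the sphere, the absorbed flux is S(1−α)/4 = 1.119 W m⁻².
In equilibrium σT⁴ equals this, so T = 66.65 K.

67 K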